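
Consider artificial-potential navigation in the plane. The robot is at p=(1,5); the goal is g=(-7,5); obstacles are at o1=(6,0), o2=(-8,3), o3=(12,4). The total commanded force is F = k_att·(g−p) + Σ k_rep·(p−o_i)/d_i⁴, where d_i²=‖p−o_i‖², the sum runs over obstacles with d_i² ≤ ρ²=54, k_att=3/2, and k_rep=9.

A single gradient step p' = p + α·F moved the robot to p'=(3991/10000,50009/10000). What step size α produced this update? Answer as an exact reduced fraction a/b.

α = 1/20

F_att = 3/2·(g−p) = 3/2·(-8,0) = (-12.0000,0.0000)
o1: d²=50 ≤ ρ²=54; F_rep = 9·(-5,5)/50² = (-0.0180,0.0180)
o2: d²=85 > ρ²=54 → inactive
o3: d²=122 > ρ²=54 → inactive
F = F_att + ΣF_rep = (-12.0180,0.0180)
Δp = p'−p = (-0.6009,0.0009); α = Δx/Fx = (-6009/10000) / (-6009/500) = 1/20
check: Δy/Fy = (9/10000) / (9/500) = 1/20 ✓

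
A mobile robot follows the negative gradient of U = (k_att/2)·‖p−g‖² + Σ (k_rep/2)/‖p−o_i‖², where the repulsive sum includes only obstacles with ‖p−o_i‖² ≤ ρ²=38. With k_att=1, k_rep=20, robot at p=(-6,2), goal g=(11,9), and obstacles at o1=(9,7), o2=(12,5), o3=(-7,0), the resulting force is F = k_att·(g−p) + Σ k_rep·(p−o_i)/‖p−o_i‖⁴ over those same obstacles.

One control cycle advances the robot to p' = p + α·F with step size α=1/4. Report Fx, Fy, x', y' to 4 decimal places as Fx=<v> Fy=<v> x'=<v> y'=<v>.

Fx=17.8000 Fy=8.6000 x'=-1.5500 y'=4.1500

F_att = 1·(g−p) = 1·(17,7) = (17.0000,7.0000)
o1: d²=250 > ρ²=38 → inactive
o2: d²=333 > ρ²=38 → inactive
o3: d²=5 ≤ ρ²=38; F_rep = 20·(1,2)/5² = (0.8000,1.6000)
F = F_att + ΣF_rep = (17.8000,8.6000)
p' = p + 1/4·F = (-1.5500,4.1500)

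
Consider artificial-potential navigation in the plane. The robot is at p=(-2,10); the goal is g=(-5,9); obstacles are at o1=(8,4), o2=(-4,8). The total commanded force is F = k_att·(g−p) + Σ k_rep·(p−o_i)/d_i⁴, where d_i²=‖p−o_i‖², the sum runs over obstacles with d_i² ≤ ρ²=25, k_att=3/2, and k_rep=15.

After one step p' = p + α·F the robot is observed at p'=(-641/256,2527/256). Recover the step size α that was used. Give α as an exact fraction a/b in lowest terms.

F_att = 3/2·(g−p) = 3/2·(-3,-1) = (-4.5000,-1.5000)
o1: d²=136 > ρ²=25 → inactive
o2: d²=8 ≤ ρ²=25; F_rep = 15·(2,2)/8² = (0.4688,0.4688)
F = F_att + ΣF_rep = (-4.0312,-1.0312)
Δp = p'−p = (-0.5039,-0.1289); α = Δx/Fx = (-129/256) / (-129/32) = 1/8
check: Δy/Fy = (-33/256) / (-33/32) = 1/8 ✓

α = 1/8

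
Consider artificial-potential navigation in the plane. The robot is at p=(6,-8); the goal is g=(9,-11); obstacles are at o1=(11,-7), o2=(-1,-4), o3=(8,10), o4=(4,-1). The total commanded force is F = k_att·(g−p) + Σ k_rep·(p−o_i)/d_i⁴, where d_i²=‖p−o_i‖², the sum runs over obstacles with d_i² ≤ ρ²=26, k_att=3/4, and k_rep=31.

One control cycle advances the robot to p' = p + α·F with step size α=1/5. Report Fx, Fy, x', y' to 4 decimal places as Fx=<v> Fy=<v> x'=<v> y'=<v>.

Fx=2.0207 Fy=-2.2959 x'=6.4041 y'=-8.4592

F_att = 3/4·(g−p) = 3/4·(3,-3) = (2.2500,-2.2500)
o1: d²=26 ≤ ρ²=26; F_rep = 31·(-5,-1)/26² = (-0.2293,-0.0459)
o2: d²=65 > ρ²=26 → inactive
o3: d²=328 > ρ²=26 → inactive
o4: d²=53 > ρ²=26 → inactive
F = F_att + ΣF_rep = (2.0207,-2.2959)
p' = p + 1/5·F = (6.4041,-8.4592)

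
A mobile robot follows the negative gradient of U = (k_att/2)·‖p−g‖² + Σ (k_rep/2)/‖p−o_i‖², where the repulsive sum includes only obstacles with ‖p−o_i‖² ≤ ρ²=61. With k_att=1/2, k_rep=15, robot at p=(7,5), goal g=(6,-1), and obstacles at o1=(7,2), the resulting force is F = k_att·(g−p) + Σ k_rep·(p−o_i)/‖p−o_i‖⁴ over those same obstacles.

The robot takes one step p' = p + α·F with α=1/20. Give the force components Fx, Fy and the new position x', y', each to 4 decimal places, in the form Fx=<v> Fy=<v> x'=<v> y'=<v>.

Fx=-0.5000 Fy=-2.4444 x'=6.9750 y'=4.8778

F_att = 1/2·(g−p) = 1/2·(-1,-6) = (-0.5000,-3.0000)
o1: d²=9 ≤ ρ²=61; F_rep = 15·(0,3)/9² = (0.0000,0.5556)
F = F_att + ΣF_rep = (-0.5000,-2.4444)
p' = p + 1/20·F = (6.9750,4.8778)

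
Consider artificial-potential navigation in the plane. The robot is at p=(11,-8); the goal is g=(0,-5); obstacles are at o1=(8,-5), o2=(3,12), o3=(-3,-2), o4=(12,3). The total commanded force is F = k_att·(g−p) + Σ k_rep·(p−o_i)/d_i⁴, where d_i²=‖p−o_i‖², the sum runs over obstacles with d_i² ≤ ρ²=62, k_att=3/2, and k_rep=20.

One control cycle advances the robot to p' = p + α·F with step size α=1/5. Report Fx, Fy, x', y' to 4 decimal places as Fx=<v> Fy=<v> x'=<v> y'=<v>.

F_att = 3/2·(g−p) = 3/2·(-11,3) = (-16.5000,4.5000)
o1: d²=18 ≤ ρ²=62; F_rep = 20·(3,-3)/18² = (0.1852,-0.1852)
o2: d²=464 > ρ²=62 → inactive
o3: d²=232 > ρ²=62 → inactive
o4: d²=122 > ρ²=62 → inactive
F = F_att + ΣF_rep = (-16.3148,4.3148)
p' = p + 1/5·F = (7.7370,-7.1370)

Fx=-16.3148 Fy=4.3148 x'=7.7370 y'=-7.1370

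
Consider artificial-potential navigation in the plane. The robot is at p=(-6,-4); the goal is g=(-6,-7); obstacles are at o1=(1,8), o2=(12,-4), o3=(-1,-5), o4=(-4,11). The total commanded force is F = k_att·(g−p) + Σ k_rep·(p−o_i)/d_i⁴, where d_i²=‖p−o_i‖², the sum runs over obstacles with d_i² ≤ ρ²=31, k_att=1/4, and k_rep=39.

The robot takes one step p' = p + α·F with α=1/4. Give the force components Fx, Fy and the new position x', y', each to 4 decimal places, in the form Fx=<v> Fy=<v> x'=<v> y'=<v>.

F_att = 1/4·(g−p) = 1/4·(0,-3) = (0.0000,-0.7500)
o1: d²=193 > ρ²=31 → inactive
o2: d²=324 > ρ²=31 → inactive
o3: d²=26 ≤ ρ²=31; F_rep = 39·(-5,1)/26² = (-0.2885,0.0577)
o4: d²=229 > ρ²=31 → inactive
F = F_att + ΣF_rep = (-0.2885,-0.6923)
p' = p + 1/4·F = (-6.0721,-4.1731)

Fx=-0.2885 Fy=-0.6923 x'=-6.0721 y'=-4.1731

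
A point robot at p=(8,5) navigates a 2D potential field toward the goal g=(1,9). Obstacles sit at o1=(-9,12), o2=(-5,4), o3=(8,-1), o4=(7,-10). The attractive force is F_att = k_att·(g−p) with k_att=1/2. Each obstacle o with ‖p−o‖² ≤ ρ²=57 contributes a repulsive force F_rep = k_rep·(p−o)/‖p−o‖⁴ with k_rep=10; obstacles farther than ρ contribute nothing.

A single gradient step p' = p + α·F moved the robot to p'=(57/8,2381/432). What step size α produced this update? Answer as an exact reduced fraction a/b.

F_att = 1/2·(g−p) = 1/2·(-7,4) = (-3.5000,2.0000)
o1: d²=338 > ρ²=57 → inactive
o2: d²=170 > ρ²=57 → inactive
o3: d²=36 ≤ ρ²=57; F_rep = 10·(0,6)/36² = (0.0000,0.0463)
o4: d²=226 > ρ²=57 → inactive
F = F_att + ΣF_rep = (-3.5000,2.0463)
Δp = p'−p = (-0.8750,0.5116); α = Δx/Fx = (-7/8) / (-7/2) = 1/4
check: Δy/Fy = (221/432) / (221/108) = 1/4 ✓

α = 1/4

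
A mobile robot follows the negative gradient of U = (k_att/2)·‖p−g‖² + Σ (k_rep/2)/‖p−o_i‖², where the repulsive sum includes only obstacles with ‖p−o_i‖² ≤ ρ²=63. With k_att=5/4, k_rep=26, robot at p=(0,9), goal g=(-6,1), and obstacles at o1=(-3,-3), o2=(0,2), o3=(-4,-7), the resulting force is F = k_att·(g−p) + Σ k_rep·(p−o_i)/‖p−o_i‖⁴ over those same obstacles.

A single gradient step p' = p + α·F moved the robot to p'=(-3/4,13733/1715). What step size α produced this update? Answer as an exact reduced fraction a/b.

F_att = 5/4·(g−p) = 5/4·(-6,-8) = (-7.5000,-10.0000)
o1: d²=153 > ρ²=63 → inactive
o2: d²=49 ≤ ρ²=63; F_rep = 26·(0,7)/49² = (0.0000,0.0758)
o3: d²=272 > ρ²=63 → inactive
F = F_att + ΣF_rep = (-7.5000,-9.9242)
Δp = p'−p = (-0.7500,-0.9924); α = Δx/Fx = (-3/4) / (-15/2) = 1/10
check: Δy/Fy = (-1702/1715) / (-3404/343) = 1/10 ✓

α = 1/10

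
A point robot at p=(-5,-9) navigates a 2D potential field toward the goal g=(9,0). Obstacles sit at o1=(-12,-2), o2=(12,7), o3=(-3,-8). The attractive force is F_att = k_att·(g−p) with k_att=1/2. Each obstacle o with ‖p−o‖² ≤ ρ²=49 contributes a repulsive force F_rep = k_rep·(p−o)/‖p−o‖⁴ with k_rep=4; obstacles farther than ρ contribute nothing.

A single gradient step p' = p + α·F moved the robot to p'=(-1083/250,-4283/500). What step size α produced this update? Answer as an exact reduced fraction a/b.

F_att = 1/2·(g−p) = 1/2·(14,9) = (7.0000,4.5000)
o1: d²=98 > ρ²=49 → inactive
o2: d²=545 > ρ²=49 → inactive
o3: d²=5 ≤ ρ²=49; F_rep = 4·(-2,-1)/5² = (-0.3200,-0.1600)
F = F_att + ΣF_rep = (6.6800,4.3400)
Δp = p'−p = (0.6680,0.4340); α = Δx/Fx = (167/250) / (167/25) = 1/10
check: Δy/Fy = (217/500) / (217/50) = 1/10 ✓

α = 1/10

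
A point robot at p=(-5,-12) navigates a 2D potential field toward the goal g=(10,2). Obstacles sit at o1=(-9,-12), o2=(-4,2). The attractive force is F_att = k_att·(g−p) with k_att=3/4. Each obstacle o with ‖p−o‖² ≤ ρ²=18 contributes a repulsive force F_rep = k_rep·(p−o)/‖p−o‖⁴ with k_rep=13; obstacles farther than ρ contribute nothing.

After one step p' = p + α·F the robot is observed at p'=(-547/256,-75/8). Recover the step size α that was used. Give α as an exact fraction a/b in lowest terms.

α = 1/4

F_att = 3/4·(g−p) = 3/4·(15,14) = (11.2500,10.5000)
o1: d²=16 ≤ ρ²=18; F_rep = 13·(4,0)/16² = (0.2031,0.0000)
o2: d²=197 > ρ²=18 → inactive
F = F_att + ΣF_rep = (11.4531,10.5000)
Δp = p'−p = (2.8633,2.6250); α = Δx/Fx = (733/256) / (733/64) = 1/4
check: Δy/Fy = (21/8) / (21/2) = 1/4 ✓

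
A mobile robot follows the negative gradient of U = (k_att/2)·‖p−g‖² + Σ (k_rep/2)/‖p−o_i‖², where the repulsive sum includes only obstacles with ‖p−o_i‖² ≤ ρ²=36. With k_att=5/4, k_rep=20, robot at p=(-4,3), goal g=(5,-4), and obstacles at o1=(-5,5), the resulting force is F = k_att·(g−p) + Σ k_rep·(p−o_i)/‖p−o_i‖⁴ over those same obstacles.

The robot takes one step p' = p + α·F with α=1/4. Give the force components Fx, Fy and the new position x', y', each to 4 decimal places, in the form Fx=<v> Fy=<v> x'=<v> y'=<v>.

Fx=12.0500 Fy=-10.3500 x'=-0.9875 y'=0.4125

F_att = 5/4·(g−p) = 5/4·(9,-7) = (11.2500,-8.7500)
o1: d²=5 ≤ ρ²=36; F_rep = 20·(1,-2)/5² = (0.8000,-1.6000)
F = F_att + ΣF_rep = (12.0500,-10.3500)
p' = p + 1/4·F = (-0.9875,0.4125)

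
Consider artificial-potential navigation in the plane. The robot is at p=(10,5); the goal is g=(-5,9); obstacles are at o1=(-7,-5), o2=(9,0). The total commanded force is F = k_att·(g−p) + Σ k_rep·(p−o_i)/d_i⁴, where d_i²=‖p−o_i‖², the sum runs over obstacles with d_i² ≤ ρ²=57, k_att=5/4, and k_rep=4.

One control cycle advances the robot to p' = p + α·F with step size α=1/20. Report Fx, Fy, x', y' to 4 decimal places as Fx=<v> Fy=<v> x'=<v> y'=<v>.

Fx=-18.7441 Fy=5.0296 x'=9.0628 y'=5.2515

F_att = 5/4·(g−p) = 5/4·(-15,4) = (-18.7500,5.0000)
o1: d²=389 > ρ²=57 → inactive
o2: d²=26 ≤ ρ²=57; F_rep = 4·(1,5)/26² = (0.0059,0.0296)
F = F_att + ΣF_rep = (-18.7441,5.0296)
p' = p + 1/20·F = (9.0628,5.2515)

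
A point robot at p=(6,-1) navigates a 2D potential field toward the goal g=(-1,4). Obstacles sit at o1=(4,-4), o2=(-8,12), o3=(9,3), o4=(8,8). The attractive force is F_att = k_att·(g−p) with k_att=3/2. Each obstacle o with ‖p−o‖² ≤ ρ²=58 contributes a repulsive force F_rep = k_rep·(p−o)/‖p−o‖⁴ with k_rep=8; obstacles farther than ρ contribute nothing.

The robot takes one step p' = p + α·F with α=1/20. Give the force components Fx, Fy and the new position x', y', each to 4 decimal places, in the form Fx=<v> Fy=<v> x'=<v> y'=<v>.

F_att = 3/2·(g−p) = 3/2·(-7,5) = (-10.5000,7.5000)
o1: d²=13 ≤ ρ²=58; F_rep = 8·(2,3)/13² = (0.0947,0.1420)
o2: d²=365 > ρ²=58 → inactive
o3: d²=25 ≤ ρ²=58; F_rep = 8·(-3,-4)/25² = (-0.0384,-0.0512)
o4: d²=85 > ρ²=58 → inactive
F = F_att + ΣF_rep = (-10.4437,7.5908)
p' = p + 1/20·F = (5.4778,-0.6205)

Fx=-10.4437 Fy=7.5908 x'=5.4778 y'=-0.6205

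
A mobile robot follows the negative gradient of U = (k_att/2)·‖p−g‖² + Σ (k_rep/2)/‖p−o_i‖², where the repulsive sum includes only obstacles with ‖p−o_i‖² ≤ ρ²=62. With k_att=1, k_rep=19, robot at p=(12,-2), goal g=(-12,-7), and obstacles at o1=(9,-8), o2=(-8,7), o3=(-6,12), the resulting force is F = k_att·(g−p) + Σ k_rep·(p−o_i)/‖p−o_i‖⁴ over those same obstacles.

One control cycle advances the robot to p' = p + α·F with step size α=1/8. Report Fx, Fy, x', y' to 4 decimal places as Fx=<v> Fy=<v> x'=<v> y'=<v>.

Fx=-23.9719 Fy=-4.9437 x'=9.0035 y'=-2.6180

F_att = 1·(g−p) = 1·(-24,-5) = (-24.0000,-5.0000)
o1: d²=45 ≤ ρ²=62; F_rep = 19·(3,6)/45² = (0.0281,0.0563)
o2: d²=481 > ρ²=62 → inactive
o3: d²=520 > ρ²=62 → inactive
F = F_att + ΣF_rep = (-23.9719,-4.9437)
p' = p + 1/8·F = (9.0035,-2.6180)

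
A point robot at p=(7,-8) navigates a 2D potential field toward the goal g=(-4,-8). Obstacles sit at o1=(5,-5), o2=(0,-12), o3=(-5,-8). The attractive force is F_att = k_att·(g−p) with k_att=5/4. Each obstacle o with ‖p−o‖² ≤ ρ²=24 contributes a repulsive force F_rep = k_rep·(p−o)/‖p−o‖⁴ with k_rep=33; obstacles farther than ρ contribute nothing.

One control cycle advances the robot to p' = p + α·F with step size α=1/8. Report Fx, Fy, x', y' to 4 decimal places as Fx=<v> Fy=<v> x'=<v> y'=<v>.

Fx=-13.3595 Fy=-0.5858 x'=5.3301 y'=-8.0732

F_att = 5/4·(g−p) = 5/4·(-11,0) = (-13.7500,0.0000)
o1: d²=13 ≤ ρ²=24; F_rep = 33·(2,-3)/13² = (0.3905,-0.5858)
o2: d²=65 > ρ²=24 → inactive
o3: d²=144 > ρ²=24 → inactive
F = F_att + ΣF_rep = (-13.3595,-0.5858)
p' = p + 1/8·F = (5.3301,-8.0732)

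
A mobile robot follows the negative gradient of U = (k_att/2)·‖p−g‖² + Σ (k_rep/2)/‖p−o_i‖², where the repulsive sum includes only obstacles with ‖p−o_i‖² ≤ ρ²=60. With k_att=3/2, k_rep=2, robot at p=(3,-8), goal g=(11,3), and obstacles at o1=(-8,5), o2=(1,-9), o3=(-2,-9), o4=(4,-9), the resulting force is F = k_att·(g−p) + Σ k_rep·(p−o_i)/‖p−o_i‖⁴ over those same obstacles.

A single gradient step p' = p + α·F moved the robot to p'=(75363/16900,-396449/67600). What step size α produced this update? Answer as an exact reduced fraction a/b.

F_att = 3/2·(g−p) = 3/2·(8,11) = (12.0000,16.5000)
o1: d²=290 > ρ²=60 → inactive
o2: d²=5 ≤ ρ²=60; F_rep = 2·(2,1)/5² = (0.1600,0.0800)
o3: d²=26 ≤ ρ²=60; F_rep = 2·(5,1)/26² = (0.0148,0.0030)
o4: d²=2 ≤ ρ²=60; F_rep = 2·(-1,1)/2² = (-0.5000,0.5000)
F = F_att + ΣF_rep = (11.6748,17.0830)
Δp = p'−p = (1.4593,2.1354); α = Δx/Fx = (24663/16900) / (49326/4225) = 1/8
check: Δy/Fy = (144351/67600) / (144351/8450) = 1/8 ✓

α = 1/8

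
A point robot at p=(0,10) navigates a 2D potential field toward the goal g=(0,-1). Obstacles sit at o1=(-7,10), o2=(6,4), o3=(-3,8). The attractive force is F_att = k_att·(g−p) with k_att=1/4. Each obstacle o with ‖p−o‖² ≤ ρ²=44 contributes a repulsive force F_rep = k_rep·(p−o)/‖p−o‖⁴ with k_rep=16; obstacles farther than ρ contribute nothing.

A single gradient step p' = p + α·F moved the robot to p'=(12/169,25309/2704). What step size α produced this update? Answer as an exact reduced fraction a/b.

F_att = 1/4·(g−p) = 1/4·(0,-11) = (0.0000,-2.7500)
o1: d²=49 > ρ²=44 → inactive
o2: d²=72 > ρ²=44 → inactive
o3: d²=13 ≤ ρ²=44; F_rep = 16·(3,2)/13² = (0.2840,0.1893)
F = F_att + ΣF_rep = (0.2840,-2.5607)
Δp = p'−p = (0.0710,-0.6402); α = Δx/Fx = (12/169) / (48/169) = 1/4
check: Δy/Fy = (-1731/2704) / (-1731/676) = 1/4 ✓

α = 1/4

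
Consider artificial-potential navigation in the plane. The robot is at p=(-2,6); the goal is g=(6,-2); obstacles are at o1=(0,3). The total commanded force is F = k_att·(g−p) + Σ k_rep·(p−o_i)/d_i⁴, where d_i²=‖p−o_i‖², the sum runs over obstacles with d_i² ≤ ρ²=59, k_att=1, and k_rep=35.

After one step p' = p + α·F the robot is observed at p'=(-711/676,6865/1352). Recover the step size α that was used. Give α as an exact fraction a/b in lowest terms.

α = 1/8

F_att = 1·(g−p) = 1·(8,-8) = (8.0000,-8.0000)
o1: d²=13 ≤ ρ²=59; F_rep = 35·(-2,3)/13² = (-0.4142,0.6213)
F = F_att + ΣF_rep = (7.5858,-7.3787)
Δp = p'−p = (0.9482,-0.9223); α = Δx/Fx = (641/676) / (1282/169) = 1/8
check: Δy/Fy = (-1247/1352) / (-1247/169) = 1/8 ✓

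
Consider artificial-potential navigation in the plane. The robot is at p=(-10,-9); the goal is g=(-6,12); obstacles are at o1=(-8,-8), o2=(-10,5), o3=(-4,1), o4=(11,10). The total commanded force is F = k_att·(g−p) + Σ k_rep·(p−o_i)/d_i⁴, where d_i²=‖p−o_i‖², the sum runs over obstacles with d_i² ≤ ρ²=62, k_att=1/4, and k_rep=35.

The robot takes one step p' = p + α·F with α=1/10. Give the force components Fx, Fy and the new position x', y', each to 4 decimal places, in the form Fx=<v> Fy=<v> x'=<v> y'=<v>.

F_att = 1/4·(g−p) = 1/4·(4,21) = (1.0000,5.2500)
o1: d²=5 ≤ ρ²=62; F_rep = 35·(-2,-1)/5² = (-2.8000,-1.4000)
o2: d²=196 > ρ²=62 → inactive
o3: d²=136 > ρ²=62 → inactive
o4: d²=802 > ρ²=62 → inactive
F = F_att + ΣF_rep = (-1.8000,3.8500)
p' = p + 1/10·F = (-10.1800,-8.6150)

Fx=-1.8000 Fy=3.8500 x'=-10.1800 y'=-8.6150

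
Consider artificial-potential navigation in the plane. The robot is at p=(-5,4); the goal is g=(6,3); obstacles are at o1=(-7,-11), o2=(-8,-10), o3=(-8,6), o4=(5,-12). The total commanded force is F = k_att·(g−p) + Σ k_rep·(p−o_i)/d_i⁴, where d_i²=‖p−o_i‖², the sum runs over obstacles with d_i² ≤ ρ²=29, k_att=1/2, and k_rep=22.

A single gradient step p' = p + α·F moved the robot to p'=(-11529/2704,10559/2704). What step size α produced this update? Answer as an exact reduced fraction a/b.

F_att = 1/2·(g−p) = 1/2·(11,-1) = (5.5000,-0.5000)
o1: d²=229 > ρ²=29 → inactive
o2: d²=205 > ρ²=29 → inactive
o3: d²=13 ≤ ρ²=29; F_rep = 22·(3,-2)/13² = (0.3905,-0.2604)
o4: d²=356 > ρ²=29 → inactive
F = F_att + ΣF_rep = (5.8905,-0.7604)
Δp = p'−p = (0.7363,-0.0950); α = Δx/Fx = (1991/2704) / (1991/338) = 1/8
check: Δy/Fy = (-257/2704) / (-257/338) = 1/8 ✓

α = 1/8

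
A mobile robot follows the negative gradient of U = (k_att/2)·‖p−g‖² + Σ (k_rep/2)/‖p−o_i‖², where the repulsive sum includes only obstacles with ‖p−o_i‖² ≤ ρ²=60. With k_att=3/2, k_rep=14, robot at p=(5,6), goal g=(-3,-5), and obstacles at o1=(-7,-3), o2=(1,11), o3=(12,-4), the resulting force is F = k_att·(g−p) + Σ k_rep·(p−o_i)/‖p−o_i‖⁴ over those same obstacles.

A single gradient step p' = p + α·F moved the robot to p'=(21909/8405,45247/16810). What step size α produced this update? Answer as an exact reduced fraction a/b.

F_att = 3/2·(g−p) = 3/2·(-8,-11) = (-12.0000,-16.5000)
o1: d²=225 > ρ²=60 → inactive
o2: d²=41 ≤ ρ²=60; F_rep = 14·(4,-5)/41² = (0.0333,-0.0416)
o3: d²=149 > ρ²=60 → inactive
F = F_att + ΣF_rep = (-11.9667,-16.5416)
Δp = p'−p = (-2.3933,-3.3083); α = Δx/Fx = (-20116/8405) / (-20116/1681) = 1/5
check: Δy/Fy = (-55613/16810) / (-55613/3362) = 1/5 ✓

α = 1/5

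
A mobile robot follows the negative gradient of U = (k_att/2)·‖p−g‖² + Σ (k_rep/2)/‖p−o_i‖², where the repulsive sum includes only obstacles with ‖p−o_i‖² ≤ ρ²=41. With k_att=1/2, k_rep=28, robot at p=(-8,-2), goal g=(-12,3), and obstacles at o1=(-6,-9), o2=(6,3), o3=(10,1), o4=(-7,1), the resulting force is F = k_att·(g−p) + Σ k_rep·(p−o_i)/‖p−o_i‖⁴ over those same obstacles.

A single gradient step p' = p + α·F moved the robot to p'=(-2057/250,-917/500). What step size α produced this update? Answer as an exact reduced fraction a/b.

α = 1/10

F_att = 1/2·(g−p) = 1/2·(-4,5) = (-2.0000,2.5000)
o1: d²=53 > ρ²=41 → inactive
o2: d²=221 > ρ²=41 → inactive
o3: d²=333 > ρ²=41 → inactive
o4: d²=10 ≤ ρ²=41; F_rep = 28·(-1,-3)/10² = (-0.2800,-0.8400)
F = F_att + ΣF_rep = (-2.2800,1.6600)
Δp = p'−p = (-0.2280,0.1660); α = Δx/Fx = (-57/250) / (-57/25) = 1/10
check: Δy/Fy = (83/500) / (83/50) = 1/10 ✓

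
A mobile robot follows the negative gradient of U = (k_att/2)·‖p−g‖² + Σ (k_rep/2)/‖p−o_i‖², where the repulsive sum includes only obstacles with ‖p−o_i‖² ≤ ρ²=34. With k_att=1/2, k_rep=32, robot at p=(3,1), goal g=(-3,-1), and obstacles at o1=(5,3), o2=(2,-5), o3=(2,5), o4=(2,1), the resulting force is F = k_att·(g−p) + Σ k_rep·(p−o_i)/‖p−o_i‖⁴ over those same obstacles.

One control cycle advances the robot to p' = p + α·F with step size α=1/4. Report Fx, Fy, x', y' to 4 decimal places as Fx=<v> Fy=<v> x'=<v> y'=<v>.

F_att = 1/2·(g−p) = 1/2·(-6,-2) = (-3.0000,-1.0000)
o1: d²=8 ≤ ρ²=34; F_rep = 32·(-2,-2)/8² = (-1.0000,-1.0000)
o2: d²=37 > ρ²=34 → inactive
o3: d²=17 ≤ ρ²=34; F_rep = 32·(1,-4)/17² = (0.1107,-0.4429)
o4: d²=1 ≤ ρ²=34; F_rep = 32·(1,0)/1² = (32.0000,0.0000)
F = F_att + ΣF_rep = (28.1107,-2.4429)
p' = p + 1/4·F = (10.0277,0.3893)

Fx=28.1107 Fy=-2.4429 x'=10.0277 y'=0.3893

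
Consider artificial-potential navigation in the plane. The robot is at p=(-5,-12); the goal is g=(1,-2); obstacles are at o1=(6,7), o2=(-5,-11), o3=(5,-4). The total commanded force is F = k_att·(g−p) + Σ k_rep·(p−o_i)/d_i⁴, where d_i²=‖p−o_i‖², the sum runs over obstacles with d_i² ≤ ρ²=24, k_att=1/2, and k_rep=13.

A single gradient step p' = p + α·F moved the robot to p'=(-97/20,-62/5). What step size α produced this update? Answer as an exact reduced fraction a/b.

α = 1/20

F_att = 1/2·(g−p) = 1/2·(6,10) = (3.0000,5.0000)
o1: d²=482 > ρ²=24 → inactive
o2: d²=1 ≤ ρ²=24; F_rep = 13·(0,-1)/1² = (0.0000,-13.0000)
o3: d²=164 > ρ²=24 → inactive
F = F_att + ΣF_rep = (3.0000,-8.0000)
Δp = p'−p = (0.1500,-0.4000); α = Δx/Fx = (3/20) / (3) = 1/20
check: Δy/Fy = (-2/5) / (-8) = 1/20 ✓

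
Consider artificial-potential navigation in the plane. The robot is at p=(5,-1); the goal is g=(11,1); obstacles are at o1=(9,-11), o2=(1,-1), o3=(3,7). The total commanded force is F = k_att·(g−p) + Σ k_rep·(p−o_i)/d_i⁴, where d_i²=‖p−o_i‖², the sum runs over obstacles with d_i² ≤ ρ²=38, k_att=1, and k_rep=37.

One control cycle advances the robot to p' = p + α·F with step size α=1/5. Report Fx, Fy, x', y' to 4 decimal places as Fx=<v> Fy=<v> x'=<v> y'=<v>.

F_att = 1·(g−p) = 1·(6,2) = (6.0000,2.0000)
o1: d²=116 > ρ²=38 → inactive
o2: d²=16 ≤ ρ²=38; F_rep = 37·(4,0)/16² = (0.5781,0.0000)
o3: d²=68 > ρ²=38 → inactive
F = F_att + ΣF_rep = (6.5781,2.0000)
p' = p + 1/5·F = (6.3156,-0.6000)

Fx=6.5781 Fy=2.0000 x'=6.3156 y'=-0.6000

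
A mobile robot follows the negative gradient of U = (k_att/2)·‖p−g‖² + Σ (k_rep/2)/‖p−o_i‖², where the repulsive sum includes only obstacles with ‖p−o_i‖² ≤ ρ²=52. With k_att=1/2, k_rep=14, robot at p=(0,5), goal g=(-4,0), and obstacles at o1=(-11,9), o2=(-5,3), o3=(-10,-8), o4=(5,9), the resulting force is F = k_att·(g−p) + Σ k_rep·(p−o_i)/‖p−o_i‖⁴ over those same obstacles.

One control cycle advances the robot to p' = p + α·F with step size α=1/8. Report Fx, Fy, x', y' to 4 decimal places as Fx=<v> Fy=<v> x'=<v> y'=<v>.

F_att = 1/2·(g−p) = 1/2·(-4,-5) = (-2.0000,-2.5000)
o1: d²=137 > ρ²=52 → inactive
o2: d²=29 ≤ ρ²=52; F_rep = 14·(5,2)/29² = (0.0832,0.0333)
o3: d²=269 > ρ²=52 → inactive
o4: d²=41 ≤ ρ²=52; F_rep = 14·(-5,-4)/41² = (-0.0416,-0.0333)
F = F_att + ΣF_rep = (-1.9584,-2.5000)
p' = p + 1/8·F = (-0.2448,4.6875)

Fx=-1.9584 Fy=-2.5000 x'=-0.2448 y'=4.6875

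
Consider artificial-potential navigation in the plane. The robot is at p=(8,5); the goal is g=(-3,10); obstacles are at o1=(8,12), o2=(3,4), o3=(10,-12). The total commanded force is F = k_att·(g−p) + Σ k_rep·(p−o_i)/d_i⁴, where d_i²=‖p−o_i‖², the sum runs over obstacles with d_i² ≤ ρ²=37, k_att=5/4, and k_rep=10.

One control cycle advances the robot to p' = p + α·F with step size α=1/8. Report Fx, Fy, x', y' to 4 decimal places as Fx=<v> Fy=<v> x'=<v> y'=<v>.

F_att = 5/4·(g−p) = 5/4·(-11,5) = (-13.7500,6.2500)
o1: d²=49 > ρ²=37 → inactive
o2: d²=26 ≤ ρ²=37; F_rep = 10·(5,1)/26² = (0.0740,0.0148)
o3: d²=293 > ρ²=37 → inactive
F = F_att + ΣF_rep = (-13.6760,6.2648)
p' = p + 1/8·F = (6.2905,5.7831)

Fx=-13.6760 Fy=6.2648 x'=6.2905 y'=5.7831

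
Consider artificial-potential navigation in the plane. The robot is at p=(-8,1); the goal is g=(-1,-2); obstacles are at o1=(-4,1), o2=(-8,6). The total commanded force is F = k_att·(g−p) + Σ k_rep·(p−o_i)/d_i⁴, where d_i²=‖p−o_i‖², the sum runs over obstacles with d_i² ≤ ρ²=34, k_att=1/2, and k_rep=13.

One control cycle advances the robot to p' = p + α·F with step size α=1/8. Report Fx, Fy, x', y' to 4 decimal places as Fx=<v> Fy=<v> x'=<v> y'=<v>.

F_att = 1/2·(g−p) = 1/2·(7,-3) = (3.5000,-1.5000)
o1: d²=16 ≤ ρ²=34; F_rep = 13·(-4,0)/16² = (-0.2031,0.0000)
o2: d²=25 ≤ ρ²=34; F_rep = 13·(0,-5)/25² = (0.0000,-0.1040)
F = F_att + ΣF_rep = (3.2969,-1.6040)
p' = p + 1/8·F = (-7.5879,0.7995)

Fx=3.2969 Fy=-1.6040 x'=-7.5879 y'=0.7995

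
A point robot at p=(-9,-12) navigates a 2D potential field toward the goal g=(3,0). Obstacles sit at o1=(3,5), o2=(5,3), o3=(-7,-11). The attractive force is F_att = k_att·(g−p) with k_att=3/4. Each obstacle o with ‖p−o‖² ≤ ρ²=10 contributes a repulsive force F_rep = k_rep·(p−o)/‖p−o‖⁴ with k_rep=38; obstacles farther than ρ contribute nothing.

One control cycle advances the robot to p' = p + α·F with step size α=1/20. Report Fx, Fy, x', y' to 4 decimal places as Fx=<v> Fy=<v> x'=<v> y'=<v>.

Fx=5.9600 Fy=7.4800 x'=-8.7020 y'=-11.6260

F_att = 3/4·(g−p) = 3/4·(12,12) = (9.0000,9.0000)
o1: d²=433 > ρ²=10 → inactive
o2: d²=421 > ρ²=10 → inactive
o3: d²=5 ≤ ρ²=10; F_rep = 38·(-2,-1)/5² = (-3.0400,-1.5200)
F = F_att + ΣF_rep = (5.9600,7.4800)
p' = p + 1/20·F = (-8.7020,-11.6260)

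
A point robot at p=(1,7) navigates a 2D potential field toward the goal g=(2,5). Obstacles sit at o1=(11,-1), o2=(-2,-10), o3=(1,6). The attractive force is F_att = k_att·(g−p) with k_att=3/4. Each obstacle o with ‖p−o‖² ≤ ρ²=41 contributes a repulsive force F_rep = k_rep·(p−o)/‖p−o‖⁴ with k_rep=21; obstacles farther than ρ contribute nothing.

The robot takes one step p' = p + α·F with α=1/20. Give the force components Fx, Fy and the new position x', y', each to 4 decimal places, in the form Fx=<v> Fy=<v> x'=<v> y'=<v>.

Fx=0.7500 Fy=19.5000 x'=1.0375 y'=7.9750

F_att = 3/4·(g−p) = 3/4·(1,-2) = (0.7500,-1.5000)
o1: d²=164 > ρ²=41 → inactive
o2: d²=298 > ρ²=41 → inactive
o3: d²=1 ≤ ρ²=41; F_rep = 21·(0,1)/1² = (0.0000,21.0000)
F = F_att + ΣF_rep = (0.7500,19.5000)
p' = p + 1/20·F = (1.0375,7.9750)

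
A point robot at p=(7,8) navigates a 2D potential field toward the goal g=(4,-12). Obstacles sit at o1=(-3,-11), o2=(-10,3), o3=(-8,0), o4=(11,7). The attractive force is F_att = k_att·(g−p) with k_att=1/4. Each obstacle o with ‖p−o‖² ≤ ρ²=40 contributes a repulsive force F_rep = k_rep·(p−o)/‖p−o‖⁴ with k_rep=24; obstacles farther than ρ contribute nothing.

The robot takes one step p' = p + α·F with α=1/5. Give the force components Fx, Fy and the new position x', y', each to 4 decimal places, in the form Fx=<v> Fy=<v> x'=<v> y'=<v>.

F_att = 1/4·(g−p) = 1/4·(-3,-20) = (-0.7500,-5.0000)
o1: d²=461 > ρ²=40 → inactive
o2: d²=314 > ρ²=40 → inactive
o3: d²=289 > ρ²=40 → inactive
o4: d²=17 ≤ ρ²=40; F_rep = 24·(-4,1)/17² = (-0.3322,0.0830)
F = F_att + ΣF_rep = (-1.0822,-4.9170)
p' = p + 1/5·F = (6.7836,7.0166)

Fx=-1.0822 Fy=-4.9170 x'=6.7836 y'=7.0166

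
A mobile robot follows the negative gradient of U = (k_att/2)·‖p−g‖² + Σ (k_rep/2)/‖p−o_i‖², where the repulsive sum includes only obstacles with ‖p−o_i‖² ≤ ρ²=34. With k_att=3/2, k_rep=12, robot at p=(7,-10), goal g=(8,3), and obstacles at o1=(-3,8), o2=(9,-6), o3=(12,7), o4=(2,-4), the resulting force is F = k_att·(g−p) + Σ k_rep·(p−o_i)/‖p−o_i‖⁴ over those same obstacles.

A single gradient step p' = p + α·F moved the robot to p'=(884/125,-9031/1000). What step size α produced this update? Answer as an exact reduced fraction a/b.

F_att = 3/2·(g−p) = 3/2·(1,13) = (1.5000,19.5000)
o1: d²=424 > ρ²=34 → inactive
o2: d²=20 ≤ ρ²=34; F_rep = 12·(-2,-4)/20² = (-0.0600,-0.1200)
o3: d²=314 > ρ²=34 → inactive
o4: d²=61 > ρ²=34 → inactive
F = F_att + ΣF_rep = (1.4400,19.3800)
Δp = p'−p = (0.0720,0.9690); α = Δx/Fx = (9/125) / (36/25) = 1/20
check: Δy/Fy = (969/1000) / (969/50) = 1/20 ✓

α = 1/20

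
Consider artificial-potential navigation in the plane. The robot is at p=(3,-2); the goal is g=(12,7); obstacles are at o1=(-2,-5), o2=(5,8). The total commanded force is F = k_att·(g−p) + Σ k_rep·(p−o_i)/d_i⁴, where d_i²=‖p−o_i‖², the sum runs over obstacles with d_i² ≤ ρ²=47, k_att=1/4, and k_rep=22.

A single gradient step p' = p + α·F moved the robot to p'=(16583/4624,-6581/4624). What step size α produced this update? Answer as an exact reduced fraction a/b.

F_att = 1/4·(g−p) = 1/4·(9,9) = (2.2500,2.2500)
o1: d²=34 ≤ ρ²=47; F_rep = 22·(5,3)/34² = (0.0952,0.0571)
o2: d²=104 > ρ²=47 → inactive
F = F_att + ΣF_rep = (2.3452,2.3071)
Δp = p'−p = (0.5863,0.5768); α = Δx/Fx = (2711/4624) / (2711/1156) = 1/4
check: Δy/Fy = (2667/4624) / (2667/1156) = 1/4 ✓

α = 1/4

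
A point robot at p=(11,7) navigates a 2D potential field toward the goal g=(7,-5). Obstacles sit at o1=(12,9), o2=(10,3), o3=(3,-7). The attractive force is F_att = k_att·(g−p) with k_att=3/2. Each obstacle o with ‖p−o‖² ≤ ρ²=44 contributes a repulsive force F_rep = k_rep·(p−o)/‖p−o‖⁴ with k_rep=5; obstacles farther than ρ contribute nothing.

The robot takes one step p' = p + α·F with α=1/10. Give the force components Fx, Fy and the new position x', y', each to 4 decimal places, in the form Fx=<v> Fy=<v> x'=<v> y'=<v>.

F_att = 3/2·(g−p) = 3/2·(-4,-12) = (-6.0000,-18.0000)
o1: d²=5 ≤ ρ²=44; F_rep = 5·(-1,-2)/5² = (-0.2000,-0.4000)
o2: d²=17 ≤ ρ²=44; F_rep = 5·(1,4)/17² = (0.0173,0.0692)
o3: d²=260 > ρ²=44 → inactive
F = F_att + ΣF_rep = (-6.1827,-18.3308)
p' = p + 1/10·F = (10.3817,5.1669)

Fx=-6.1827 Fy=-18.3308 x'=10.3817 y'=5.1669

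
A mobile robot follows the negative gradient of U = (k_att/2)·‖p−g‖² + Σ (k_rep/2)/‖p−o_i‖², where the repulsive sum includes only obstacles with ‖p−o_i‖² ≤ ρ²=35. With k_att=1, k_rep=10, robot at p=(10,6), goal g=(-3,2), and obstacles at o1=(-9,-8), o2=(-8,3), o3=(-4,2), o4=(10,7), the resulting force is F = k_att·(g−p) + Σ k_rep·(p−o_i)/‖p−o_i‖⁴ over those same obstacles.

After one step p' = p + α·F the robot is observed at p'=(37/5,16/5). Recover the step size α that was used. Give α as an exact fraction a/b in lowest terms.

F_att = 1·(g−p) = 1·(-13,-4) = (-13.0000,-4.0000)
o1: d²=557 > ρ²=35 → inactive
o2: d²=333 > ρ²=35 → inactive
o3: d²=212 > ρ²=35 → inactive
o4: d²=1 ≤ ρ²=35; F_rep = 10·(0,-1)/1² = (0.0000,-10.0000)
F = F_att + ΣF_rep = (-13.0000,-14.0000)
Δp = p'−p = (-2.6000,-2.8000); α = Δx/Fx = (-13/5) / (-13) = 1/5
check: Δy/Fy = (-14/5) / (-14) = 1/5 ✓

α = 1/5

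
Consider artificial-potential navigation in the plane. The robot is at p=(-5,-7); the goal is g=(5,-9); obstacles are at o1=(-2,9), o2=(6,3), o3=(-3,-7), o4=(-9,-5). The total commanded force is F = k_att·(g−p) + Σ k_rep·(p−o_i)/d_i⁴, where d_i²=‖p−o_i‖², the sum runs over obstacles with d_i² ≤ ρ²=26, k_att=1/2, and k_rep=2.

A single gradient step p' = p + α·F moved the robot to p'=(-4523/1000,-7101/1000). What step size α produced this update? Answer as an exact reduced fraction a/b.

α = 1/10

F_att = 1/2·(g−p) = 1/2·(10,-2) = (5.0000,-1.0000)
o1: d²=265 > ρ²=26 → inactive
o2: d²=221 > ρ²=26 → inactive
o3: d²=4 ≤ ρ²=26; F_rep = 2·(-2,0)/4² = (-0.2500,0.0000)
o4: d²=20 ≤ ρ²=26; F_rep = 2·(4,-2)/20² = (0.0200,-0.0100)
F = F_att + ΣF_rep = (4.7700,-1.0100)
Δp = p'−p = (0.4770,-0.1010); α = Δx/Fx = (477/1000) / (477/100) = 1/10
check: Δy/Fy = (-101/1000) / (-101/100) = 1/10 ✓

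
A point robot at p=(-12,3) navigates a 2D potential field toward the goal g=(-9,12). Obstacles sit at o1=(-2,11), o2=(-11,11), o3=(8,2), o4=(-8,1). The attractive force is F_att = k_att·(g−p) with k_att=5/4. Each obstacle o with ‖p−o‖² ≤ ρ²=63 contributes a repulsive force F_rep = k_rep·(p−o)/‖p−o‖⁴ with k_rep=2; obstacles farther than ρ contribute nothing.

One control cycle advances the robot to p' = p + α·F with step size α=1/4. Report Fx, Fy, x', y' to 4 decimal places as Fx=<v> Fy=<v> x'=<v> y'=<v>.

Fx=3.7300 Fy=11.2600 x'=-11.0675 y'=5.8150

F_att = 5/4·(g−p) = 5/4·(3,9) = (3.7500,11.2500)
o1: d²=164 > ρ²=63 → inactive
o2: d²=65 > ρ²=63 → inactive
o3: d²=401 > ρ²=63 → inactive
o4: d²=20 ≤ ρ²=63; F_rep = 2·(-4,2)/20² = (-0.0200,0.0100)
F = F_att + ΣF_rep = (3.7300,11.2600)
p' = p + 1/4·F = (-11.0675,5.8150)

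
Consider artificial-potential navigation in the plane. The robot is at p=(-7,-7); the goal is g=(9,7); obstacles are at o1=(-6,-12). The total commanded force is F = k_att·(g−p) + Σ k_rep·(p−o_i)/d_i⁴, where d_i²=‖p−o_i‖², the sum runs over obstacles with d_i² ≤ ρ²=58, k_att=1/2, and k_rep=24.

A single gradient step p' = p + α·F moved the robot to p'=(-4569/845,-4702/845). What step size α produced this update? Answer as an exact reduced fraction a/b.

α = 1/5

F_att = 1/2·(g−p) = 1/2·(16,14) = (8.0000,7.0000)
o1: d²=26 ≤ ρ²=58; F_rep = 24·(-1,5)/26² = (-0.0355,0.1775)
F = F_att + ΣF_rep = (7.9645,7.1775)
Δp = p'−p = (1.5929,1.4355); α = Δx/Fx = (1346/845) / (1346/169) = 1/5
check: Δy/Fy = (1213/845) / (1213/169) = 1/5 ✓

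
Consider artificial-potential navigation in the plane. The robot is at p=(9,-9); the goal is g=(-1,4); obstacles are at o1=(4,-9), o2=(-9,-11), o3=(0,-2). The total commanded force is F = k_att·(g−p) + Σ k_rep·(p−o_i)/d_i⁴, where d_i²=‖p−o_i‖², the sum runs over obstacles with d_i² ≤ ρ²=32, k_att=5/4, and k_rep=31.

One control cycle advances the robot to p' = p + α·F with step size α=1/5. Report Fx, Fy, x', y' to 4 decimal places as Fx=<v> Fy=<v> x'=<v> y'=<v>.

Fx=-12.2520 Fy=16.2500 x'=6.5496 y'=-5.7500

F_att = 5/4·(g−p) = 5/4·(-10,13) = (-12.5000,16.2500)
o1: d²=25 ≤ ρ²=32; F_rep = 31·(5,0)/25² = (0.2480,0.0000)
o2: d²=328 > ρ²=32 → inactive
o3: d²=130 > ρ²=32 → inactive
F = F_att + ΣF_rep = (-12.2520,16.2500)
p' = p + 1/5·F = (6.5496,-5.7500)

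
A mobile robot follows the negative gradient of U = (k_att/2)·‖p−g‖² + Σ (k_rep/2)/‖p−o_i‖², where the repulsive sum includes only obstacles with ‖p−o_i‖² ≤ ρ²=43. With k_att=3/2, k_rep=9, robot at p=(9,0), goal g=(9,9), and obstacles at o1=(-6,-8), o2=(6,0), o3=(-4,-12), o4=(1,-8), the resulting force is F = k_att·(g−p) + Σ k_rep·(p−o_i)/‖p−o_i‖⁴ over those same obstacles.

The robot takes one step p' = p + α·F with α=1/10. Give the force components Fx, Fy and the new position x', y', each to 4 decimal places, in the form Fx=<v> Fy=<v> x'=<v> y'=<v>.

Fx=0.3333 Fy=13.5000 x'=9.0333 y'=1.3500

F_att = 3/2·(g−p) = 3/2·(0,9) = (0.0000,13.5000)
o1: d²=289 > ρ²=43 → inactive
o2: d²=9 ≤ ρ²=43; F_rep = 9·(3,0)/9² = (0.3333,0.0000)
o3: d²=313 > ρ²=43 → inactive
o4: d²=128 > ρ²=43 → inactive
F = F_att + ΣF_rep = (0.3333,13.5000)
p' = p + 1/10·F = (9.0333,1.3500)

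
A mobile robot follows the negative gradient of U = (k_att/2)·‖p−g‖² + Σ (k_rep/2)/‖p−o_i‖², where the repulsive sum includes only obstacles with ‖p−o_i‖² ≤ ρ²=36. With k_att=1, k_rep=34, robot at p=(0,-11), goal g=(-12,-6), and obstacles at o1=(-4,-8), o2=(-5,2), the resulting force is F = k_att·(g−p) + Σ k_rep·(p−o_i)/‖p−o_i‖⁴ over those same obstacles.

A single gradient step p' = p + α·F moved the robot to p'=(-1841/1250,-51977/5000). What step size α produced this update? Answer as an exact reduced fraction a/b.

α = 1/8

F_att = 1·(g−p) = 1·(-12,5) = (-12.0000,5.0000)
o1: d²=25 ≤ ρ²=36; F_rep = 34·(4,-3)/25² = (0.2176,-0.1632)
o2: d²=194 > ρ²=36 → inactive
F = F_att + ΣF_rep = (-11.7824,4.8368)
Δp = p'−p = (-1.4728,0.6046); α = Δx/Fx = (-1841/1250) / (-7364/625) = 1/8
check: Δy/Fy = (3023/5000) / (3023/625) = 1/8 ✓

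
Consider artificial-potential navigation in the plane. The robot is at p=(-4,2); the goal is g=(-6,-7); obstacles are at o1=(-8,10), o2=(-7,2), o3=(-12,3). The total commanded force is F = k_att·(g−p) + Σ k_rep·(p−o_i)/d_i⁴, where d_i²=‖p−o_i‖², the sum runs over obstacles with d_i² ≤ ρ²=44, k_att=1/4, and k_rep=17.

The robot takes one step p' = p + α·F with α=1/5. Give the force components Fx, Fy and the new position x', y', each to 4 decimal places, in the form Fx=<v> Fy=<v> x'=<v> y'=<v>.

Fx=0.1296 Fy=-2.2500 x'=-3.9741 y'=1.5500

F_att = 1/4·(g−p) = 1/4·(-2,-9) = (-0.5000,-2.2500)
o1: d²=80 > ρ²=44 → inactive
o2: d²=9 ≤ ρ²=44; F_rep = 17·(3,0)/9² = (0.6296,0.0000)
o3: d²=65 > ρ²=44 → inactive
F = F_att + ΣF_rep = (0.1296,-2.2500)
p' = p + 1/5·F = (-3.9741,1.5500)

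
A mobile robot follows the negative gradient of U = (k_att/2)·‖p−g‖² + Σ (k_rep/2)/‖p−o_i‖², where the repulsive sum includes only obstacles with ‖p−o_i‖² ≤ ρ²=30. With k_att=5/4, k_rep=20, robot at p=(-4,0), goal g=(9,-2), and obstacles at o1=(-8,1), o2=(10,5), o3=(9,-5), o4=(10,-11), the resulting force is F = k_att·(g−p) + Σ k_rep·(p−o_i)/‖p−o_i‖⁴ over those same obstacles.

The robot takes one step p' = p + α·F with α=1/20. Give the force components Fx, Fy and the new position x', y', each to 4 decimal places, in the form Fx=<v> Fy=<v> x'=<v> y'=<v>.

F_att = 5/4·(g−p) = 5/4·(13,-2) = (16.2500,-2.5000)
o1: d²=17 ≤ ρ²=30; F_rep = 20·(4,-1)/17² = (0.2768,-0.0692)
o2: d²=221 > ρ²=30 → inactive
o3: d²=194 > ρ²=30 → inactive
o4: d²=317 > ρ²=30 → inactive
F = F_att + ΣF_rep = (16.5268,-2.5692)
p' = p + 1/20·F = (-3.1737,-0.1285)

Fx=16.5268 Fy=-2.5692 x'=-3.1737 y'=-0.1285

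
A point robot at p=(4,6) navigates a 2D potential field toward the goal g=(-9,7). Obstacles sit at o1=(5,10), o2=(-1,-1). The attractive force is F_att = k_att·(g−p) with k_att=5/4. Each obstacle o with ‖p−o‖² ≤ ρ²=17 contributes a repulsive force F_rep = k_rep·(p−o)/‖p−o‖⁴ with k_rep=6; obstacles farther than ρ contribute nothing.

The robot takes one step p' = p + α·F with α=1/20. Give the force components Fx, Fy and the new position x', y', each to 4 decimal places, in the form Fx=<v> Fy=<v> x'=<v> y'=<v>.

Fx=-16.2708 Fy=1.1670 x'=3.1865 y'=6.0583

F_att = 5/4·(g−p) = 5/4·(-13,1) = (-16.2500,1.2500)
o1: d²=17 ≤ ρ²=17; F_rep = 6·(-1,-4)/17² = (-0.0208,-0.0830)
o2: d²=74 > ρ²=17 → inactive
F = F_att + ΣF_rep = (-16.2708,1.1670)
p' = p + 1/20·F = (3.1865,6.0583)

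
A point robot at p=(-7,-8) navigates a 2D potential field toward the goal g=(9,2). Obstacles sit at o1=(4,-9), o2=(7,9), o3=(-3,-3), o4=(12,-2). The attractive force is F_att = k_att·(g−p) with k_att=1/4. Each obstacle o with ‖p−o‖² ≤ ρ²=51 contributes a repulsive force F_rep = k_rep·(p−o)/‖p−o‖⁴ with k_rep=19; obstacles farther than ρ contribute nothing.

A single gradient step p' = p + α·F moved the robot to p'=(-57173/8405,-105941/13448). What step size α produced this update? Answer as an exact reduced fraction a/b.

α = 1/20

F_att = 1/4·(g−p) = 1/4·(16,10) = (4.0000,2.5000)
o1: d²=122 > ρ²=51 → inactive
o2: d²=485 > ρ²=51 → inactive
o3: d²=41 ≤ ρ²=51; F_rep = 19·(-4,-5)/41² = (-0.0452,-0.0565)
o4: d²=397 > ρ²=51 → inactive
F = F_att + ΣF_rep = (3.9548,2.4435)
Δp = p'−p = (0.1977,0.1222); α = Δx/Fx = (1662/8405) / (6648/1681) = 1/20
check: Δy/Fy = (1643/13448) / (8215/3362) = 1/20 ✓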